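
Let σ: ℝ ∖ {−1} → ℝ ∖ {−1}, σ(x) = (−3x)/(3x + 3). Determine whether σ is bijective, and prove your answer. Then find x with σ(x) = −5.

-5/4

Suppose σ(s) = σ(t). Cross-multiplying: (−3s)(3t + 3) = (−3t)(3s + 3).
Expanding both sides and cancelling the symmetric terms leaves −9·(s − t) = 0. Since −9 ≠ 0, s = t. Hence σ is injective.
For any y ≠ −1, solving y(3x + 3) = −3x for x gives a well-defined x ≠ −1. So σ is surjective.
Therefore σ is bijective.
Solving σ(x) = −5: cross-multiplying gives −3x = −5(3x + 3), which rearranges to 12x = −15, so x = −5/4.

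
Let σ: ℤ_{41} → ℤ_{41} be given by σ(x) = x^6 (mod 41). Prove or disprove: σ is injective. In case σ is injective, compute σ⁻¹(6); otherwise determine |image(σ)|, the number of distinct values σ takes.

σ(20): Repeated squaring mod 41: 20^1 ≡ 20, 20^2 ≡ 20² = 400 ≡ 31, 20^4 ≡ 31² = 961 ≡ 18. Since 6 = 4 + 2, 20^6 ≡ 18·31: 18·31 = 558 ≡ 25. So 20^6 ≡ 25 (mod 41).
σ(21): Repeated squaring mod 41: 21^1 ≡ 21, 21^2 ≡ 21² = 441 ≡ 31, 21^4 ≡ 31² = 961 ≡ 18. Since 6 = 4 + 2, 21^6 ≡ 18·31: 18·31 = 558 ≡ 25. So 21^6 ≡ 25 (mod 41).
So σ(20) = σ(21) = 25 while 20 ≠ 21, thus σ is not injective.
Since σ is not injective, we determine |image(σ)|. Computing x^6 mod 41 for each x (by repeated squaring, reducing mod 41 at every step), the values σ(0), σ(1), …, σ(40) are: 0, 1, 23, 32, 37, 4, 39, 20, 31, 40, 10, 33, 36, 2, 9, 5, 16, 8, 18, 21, 25, 25, 21, 18, 8, 16, 5, 9, 2, 36, 33, 10, 40, 31, 20, 39, 4, 37, 32, 23, 1.
The distinct values are {0, 1, 2, 4, 5, 8, 9, 10, 16, 18, 20, 21, 23, 25, 31, 32, 33, 36, 37, 39, 40}; there are 21 of them.

21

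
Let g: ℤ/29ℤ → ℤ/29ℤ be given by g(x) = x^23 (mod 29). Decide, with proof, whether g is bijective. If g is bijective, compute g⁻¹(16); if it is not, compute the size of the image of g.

25

Since 29 is prime, the nonzero elements of ℤ/29ℤ form a cyclic group of order 28.
As gcd(23, 28) = 1, raising to the 23rd power is a bijection on this group: if s^23 ≡ t^23 then (st^{−1})^23 = 1, and the only element of order dividing gcd(23, 28) = 1 is 1, so s = t.
With g(0) = 0 this makes g injective on all of ℤ/29ℤ, hence bijective (finite equal-size domain and codomain). In particular g is bijective.
Since g is bijective, we find the preimage of 16. The inverse of x ↦ x^23 on (ℤ/29ℤ)^× is x ↦ x^11, because 23·11 = 253 = 9·28 + 1 ≡ 1 (mod 28) and x^{28} = 1 for x ≠ 0 (Fermat). So g⁻¹(16) = 16^11 mod 29.
Repeated squaring mod 29: 16^1 ≡ 16, 16^2 ≡ 16² = 256 ≡ 24, 16^4 ≡ 24² = 576 ≡ 25, 16^8 ≡ 25² = 625 ≡ 16. Since 11 = 8 + 2 + 1, 16^11 ≡ 16·24·16: 16·24 = 384 ≡ 7, then 7·16 = 112 ≡ 25. So 16^11 ≡ 25 (mod 29).
Hence g⁻¹(16) = 25.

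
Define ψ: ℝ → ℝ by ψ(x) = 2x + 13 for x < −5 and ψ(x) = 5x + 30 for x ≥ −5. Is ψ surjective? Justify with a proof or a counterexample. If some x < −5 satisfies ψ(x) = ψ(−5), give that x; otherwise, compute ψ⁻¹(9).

-21/5

Both pieces are strictly increasing (slopes 2 and 5), so each is injective on its own interval.
The left piece maps (−∞, −5) onto (−∞, 3); the right piece maps [−5, ∞) onto [5, ∞).
The union (−∞, 3) ∪ [5, ∞) omits the interval between 3 and 5; in particular 3 has no preimage. So ψ is not surjective.
Because the two images are disjoint, no x < −5 has ψ(x) = ψ(−5), so we compute ψ⁻¹(9): 9 lies in [5, ∞), so solve 5x + 30 = 9: x = (9 − 30)/5 = −21/5.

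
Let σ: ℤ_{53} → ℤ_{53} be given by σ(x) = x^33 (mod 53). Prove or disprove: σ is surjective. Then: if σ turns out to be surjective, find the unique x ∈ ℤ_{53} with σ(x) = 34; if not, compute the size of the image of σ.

18

Since 53 is prime, the nonzero elements of ℤ_{53} form a cyclic group of order 52.
As gcd(33, 52) = 1, raising to the 33rd power is a bijection on this group: if u^33 ≡ v^33 then (uv^{−1})^33 = 1, and the only element of order dividing gcd(33, 52) = 1 is 1, so u = v.
With σ(0) = 0 this makes σ injective on all of ℤ_{53}, hence bijective (finite equal-size domain and codomain). In particular σ is surjective.
Since σ is surjective, we find the preimage of 34. The inverse of x ↦ x^33 on (ℤ_{53})^× is x ↦ x^41, because 33·41 = 1353 = 26·52 + 1 ≡ 1 (mod 52) and x^{52} = 1 for x ≠ 0 (Fermat). So σ⁻¹(34) = 34^41 mod 53.
Repeated squaring mod 53: 34^1 ≡ 34, 34^2 ≡ 34² = 1156 ≡ 43, 34^4 ≡ 43² = 1849 ≡ 47, 34^8 ≡ 47² = 2209 ≡ 36, 34^16 ≡ 36² = 1296 ≡ 24, 34^32 ≡ 24² = 576 ≡ 46. Since 41 = 32 + 8 + 1, 34^41 ≡ 46·36·34: 46·36 = 1656 ≡ 13, then 13·34 = 442 ≡ 18. So 34^41 ≡ 18 (mod 53).
Hence σ⁻¹(34) = 18.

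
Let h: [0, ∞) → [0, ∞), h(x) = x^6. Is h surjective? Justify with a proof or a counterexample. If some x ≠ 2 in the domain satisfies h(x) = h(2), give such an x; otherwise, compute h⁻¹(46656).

6

For any y ∈ [0, ∞), x = y^{1/6} ∈ [0, ∞) gives h(x) = y, so h is surjective.
Since x ↦ x^6 is strictly increasing on [0, ∞), it is injective there, so no x ≠ 2 in the domain has h(x) = h(2). We therefore compute h⁻¹(46656) = 46656^{1/6} = 6 (indeed 6^6 = 46656).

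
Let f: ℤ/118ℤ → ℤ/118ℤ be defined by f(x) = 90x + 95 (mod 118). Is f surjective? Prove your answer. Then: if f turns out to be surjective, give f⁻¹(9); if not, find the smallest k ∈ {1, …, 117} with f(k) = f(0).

Since gcd(90, 118) = 2, we have 90x ≡ 0 (mod 2) for all x, so f(x) ≡ 1 (mod 2).
But 0 ≢ 1 (mod 2), so 0 ∈ ℤ/118ℤ has no preimage. Hence f is not surjective.
Since f is not surjective, we find the least positive k with f(k) = f(0): this means 90k ≡ 0 (mod 118), i.e. 118 ∣ 90k. Since gcd(90, 118) = 2, dividing through by 2 this holds exactly when 59 ∣ 45k, and as gcd(45, 59) = 1, exactly when 59 ∣ k.
The smallest positive such k is 59.

59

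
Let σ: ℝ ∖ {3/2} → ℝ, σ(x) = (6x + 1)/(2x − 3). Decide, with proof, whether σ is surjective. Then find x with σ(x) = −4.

If σ(x) = 3, cross-multiplying gives 2(6x + 1) = 6(2x − 3), which simplifies to 2 = −18 — false.  So 3 has no preimage and σ is not surjective.
Solving σ(x) = −4: cross-multiplying gives 6x + 1 = −4(2x − 3), which rearranges to 14x = 11, so x = 11/14.

11/14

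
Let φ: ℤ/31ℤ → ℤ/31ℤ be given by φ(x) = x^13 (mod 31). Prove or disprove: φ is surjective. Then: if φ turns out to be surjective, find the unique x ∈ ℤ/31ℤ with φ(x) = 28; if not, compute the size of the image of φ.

Since 31 is prime, the nonzero elements of ℤ/31ℤ form a cyclic group of order 30.
As gcd(13, 30) = 1, raising to the 13th power is a bijection on this group: if u^13 ≡ v^13 then (uv^{−1})^13 = 1, and the only element of order dividing gcd(13, 30) = 1 is 1, so u = v.
With φ(0) = 0 this makes φ injective on all of ℤ/31ℤ, hence bijective (finite equal-size domain and codomain). In particular φ is surjective.
Since φ is surjective, we find the preimage of 28. The inverse of x ↦ x^13 on (ℤ/31ℤ)^× is x ↦ x^7, because 13·7 = 91 = 3·30 + 1 ≡ 1 (mod 30) and x^{30} = 1 for x ≠ 0 (Fermat). So φ⁻¹(28) = 28^7 mod 31.
Repeated squaring mod 31: 28^1 ≡ 28, 28^2 ≡ 28² = 784 ≡ 9, 28^4 ≡ 9² = 81 ≡ 19. Since 7 = 4 + 2 + 1, 28^7 ≡ 19·9·28: 19·9 = 171 ≡ 16, then 16·28 = 448 ≡ 14. So 28^7 ≡ 14 (mod 31).
Hence φ⁻¹(28) = 14.

14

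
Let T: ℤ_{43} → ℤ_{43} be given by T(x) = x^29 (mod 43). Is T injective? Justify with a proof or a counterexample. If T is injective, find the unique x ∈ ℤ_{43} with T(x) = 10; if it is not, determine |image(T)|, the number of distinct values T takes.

17

Since 43 is prime, the nonzero elements of ℤ_{43} form a cyclic group of order 42.
As gcd(29, 42) = 1, raising to the 29th power is a bijection on this group: if s^29 ≡ t^29 then (st^{−1})^29 = 1, and the only element of order dividing gcd(29, 42) = 1 is 1, so s = t.
With T(0) = 0 this makes T injective on all of ℤ_{43}, hence bijective (finite equal-size domain and codomain). In particular T is injective.
Since T is injective, we find the preimage of 10. The inverse of x ↦ x^29 on (ℤ_{43})^× is x ↦ x^29, because 29·29 = 841 = 20·42 + 1 ≡ 1 (mod 42) and x^{42} = 1 for x ≠ 0 (Fermat). So T⁻¹(10) = 10^29 mod 43.
Repeated squaring mod 43: 10^1 ≡ 10, 10^2 ≡ 10² = 100 ≡ 14, 10^4 ≡ 14² = 196 ≡ 24, 10^8 ≡ 24² = 576 ≡ 17, 10^16 ≡ 17² = 289 ≡ 31. Since 29 = 16 + 8 + 4 + 1, 10^29 ≡ 31·17·24·10: 31·17 = 527 ≡ 11, then 11·24 = 264 ≡ 6, then 6·10 = 60 ≡ 17. So 10^29 ≡ 17 (mod 43).
Hence T⁻¹(10) = 17.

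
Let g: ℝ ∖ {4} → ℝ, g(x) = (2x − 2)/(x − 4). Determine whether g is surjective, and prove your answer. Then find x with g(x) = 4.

If g(x) = 2, cross-multiplying gives 1(2x − 2) = 2(x − 4), which simplifies to −2 = −8 — false.  So 2 has no preimage and g is not surjective.
Solving g(x) = 4: cross-multiplying gives 2x − 2 = 4(x − 4), which rearranges to −2x = −14, so x = 7.

7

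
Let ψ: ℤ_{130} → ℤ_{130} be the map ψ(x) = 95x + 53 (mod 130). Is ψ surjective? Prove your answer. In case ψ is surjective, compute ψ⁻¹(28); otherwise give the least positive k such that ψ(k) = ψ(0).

26

Since gcd(95, 130) = 5, we have 95x ≡ 0 (mod 5) for all x, so ψ(x) ≡ 3 (mod 5).
But 0 ≢ 3 (mod 5), so 0 ∈ ℤ_{130} has no preimage. So ψ is not surjective.
Since ψ is not surjective, we find the least positive k with ψ(k) = ψ(0): this means 95k ≡ 0 (mod 130), i.e. 130 ∣ 95k. Since gcd(95, 130) = 5, dividing through by 5 this holds exactly when 26 ∣ 19k, and as gcd(19, 26) = 1, exactly when 26 ∣ k.
The smallest positive such k is 26.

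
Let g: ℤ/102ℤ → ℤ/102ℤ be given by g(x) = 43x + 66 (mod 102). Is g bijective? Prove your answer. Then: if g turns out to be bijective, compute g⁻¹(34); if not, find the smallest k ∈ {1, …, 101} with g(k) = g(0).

Recall: g is injective if g(x_1) = g(x_2) implies x_1 = x_2.
If g(x_1) = g(x_2), then 43x_1 ≡ 43x_2 (mod 102). Because gcd(43, 102) = 1, we may cancel 43 to get x_1 ≡ x_2 (mod 102).
We now compute 43⁻¹ mod 102 explicitly. Euclid's algorithm: 102 = 2·43 + 16, 43 = 2·16 + 11, 16 = 1·11 + 5, 11 = 2·5 + 1; back-substituting gives 1 = 19·43 − 8·102, so 43⁻¹ ≡ 19 (mod 102).
Then y ↦ 19(y − 66) is a two-sided inverse to g, so every y ∈ ℤ/102ℤ has a preimage.
Thus g is bijective.
Since g is bijective, we find g⁻¹(34): we need 43x ≡ 34 − 66 ≡ 70 (mod 102). Using 43⁻¹ = 19: x ≡ 19·70 = 1330 = 13·102 + 4, so x = 4.
Check: g(4) = 43·4 + 66 = 238 = 2·102 + 34 ≡ 34 (mod 102).

4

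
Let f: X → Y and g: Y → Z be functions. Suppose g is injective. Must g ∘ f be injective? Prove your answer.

No. Take X = {1, 2}, Y = Z = {1, 2, 3, 4}, f(1) = f(2) = 1, and g = identity (injective).
Then (g ∘ f)(1) = (g ∘ f)(2) = 1 with 1 ≠ 2, so g ∘ f is not injective.

not injective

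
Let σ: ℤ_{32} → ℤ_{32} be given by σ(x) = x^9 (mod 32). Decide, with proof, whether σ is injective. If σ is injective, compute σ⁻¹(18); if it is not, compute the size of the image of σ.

17

σ(0) = 0^9 = 0.
σ(2): Repeated squaring mod 32: 2^1 ≡ 2, 2^2 ≡ 2² = 4, 2^4 ≡ 4² = 16, 2^8 ≡ 16² = 256 ≡ 0. Since 9 = 8 + 1, 2^9 ≡ 0·2: 0·2 = 0. So 2^9 ≡ 0 (mod 32).
So σ(0) = σ(2) = 0 while 0 ≠ 2, so σ is not injective.
Since σ is not injective, we determine |image(σ)|. Computing x^9 mod 32 for each x (by repeated squaring, reducing mod 32 at every step), the values σ(0), σ(1), …, σ(31) are: 0, 1, 0, 3, 0, 5, 0, 7, 0, 9, 0, 11, 0, 13, 0, 15, 0, 17, 0, 19, 0, 21, 0, 23, 0, 25, 0, 27, 0, 29, 0, 31.
The distinct values are {0, 1, 3, 5, 7, 9, 11, 13, 15, 17, 19, 21, 23, 25, 27, 29, 31}; there are 17 of them.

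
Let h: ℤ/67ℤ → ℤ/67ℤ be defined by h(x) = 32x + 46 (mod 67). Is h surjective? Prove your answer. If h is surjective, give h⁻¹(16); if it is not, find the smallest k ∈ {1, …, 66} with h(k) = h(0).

20

By definition, h is surjective if every y in the codomain equals h(x) for some x in the domain.
Since gcd(32, 67) = 1, 32 is invertible modulo 67. Euclid's algorithm: 67 = 2·32 + 3, 32 = 10·3 + 2, 3 = 1·2 + 1; back-substituting gives 1 = 44·32 − 21·67, so 32⁻¹ ≡ 44 (mod 67).
For any y ∈ ℤ/67ℤ, x = 44(y − 46) mod 67 satisfies h(x) = 32·44(y − 46) + 46 ≡ y (since 32·44 ≡ 1 mod 67). So every y has a preimage.
Hence h is surjective.
Since h is surjective, we compute h⁻¹(16): solve 32x + 46 ≡ 16 (mod 67), i.e. 32x ≡ 37 (mod 67).
Multiplying by 32⁻¹ = 44 gives x ≡ 44·37 = 1628 = 24·67 + 20 ≡ 20 (mod 67).
Check: h(20) = 32·20 + 46 = 686 = 10·67 + 16 ≡ 16 (mod 67).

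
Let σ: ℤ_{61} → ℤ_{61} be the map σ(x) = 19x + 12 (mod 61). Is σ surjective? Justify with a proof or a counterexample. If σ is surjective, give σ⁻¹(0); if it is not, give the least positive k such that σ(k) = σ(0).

9

Recall: surjectivity means every element of the codomain has a preimage under σ.
Since gcd(19, 61) = 1, 19 is invertible modulo 61. Euclid's algorithm: 61 = 3·19 + 4, 19 = 4·4 + 3, 4 = 1·3 + 1; back-substituting gives 1 = 45·19 − 14·61, so 19⁻¹ ≡ 45 (mod 61).
Then y ↦ 45(y − 12) is a two-sided inverse to σ, so every y ∈ ℤ_{61} has a preimage.
So σ is surjective.
Since σ is surjective, we find σ⁻¹(0): we need 19x ≡ 0 − 12 ≡ 49 (mod 61). Using 19⁻¹ = 45: x ≡ 45·49 = 2205 = 36·61 + 9, so x = 9.
Check: σ(9) = 19·9 + 12 = 183 = 3·61 + 0 ≡ 0 (mod 61).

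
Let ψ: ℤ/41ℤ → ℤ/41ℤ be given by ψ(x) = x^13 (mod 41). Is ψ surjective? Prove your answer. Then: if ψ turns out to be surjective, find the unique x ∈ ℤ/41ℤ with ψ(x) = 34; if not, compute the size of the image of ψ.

Since 41 is prime, the nonzero elements of ℤ/41ℤ form a cyclic group of order 40.
As gcd(13, 40) = 1, raising to the 13th power is a bijection on this group: if a^13 ≡ b^13 then (ab^{−1})^13 = 1, and the only element of order dividing gcd(13, 40) = 1 is 1, so a = b.
With ψ(0) = 0 this makes ψ injective on all of ℤ/41ℤ, hence bijective (finite equal-size domain and codomain). In particular ψ is surjective.
Since ψ is surjective, we find the preimage of 34. The inverse of x ↦ x^13 on (ℤ/41ℤ)^× is x ↦ x^37, because 13·37 = 481 = 12·40 + 1 ≡ 1 (mod 40) and x^{40} = 1 for x ≠ 0 (Fermat). So ψ⁻¹(34) = 34^37 mod 41.
Repeated squaring mod 41: 34^1 ≡ 34, 34^2 ≡ 34² = 1156 ≡ 8, 34^4 ≡ 8² = 64 ≡ 23, 34^8 ≡ 23² = 529 ≡ 37, 34^16 ≡ 37² = 1369 ≡ 16, 34^32 ≡ 16² = 256 ≡ 10. Since 37 = 32 + 4 + 1, 34^37 ≡ 10·23·34: 10·23 = 230 ≡ 25, then 25·34 = 850 ≡ 30. So 34^37 ≡ 30 (mod 41).
Hence ψ⁻¹(34) = 30.

30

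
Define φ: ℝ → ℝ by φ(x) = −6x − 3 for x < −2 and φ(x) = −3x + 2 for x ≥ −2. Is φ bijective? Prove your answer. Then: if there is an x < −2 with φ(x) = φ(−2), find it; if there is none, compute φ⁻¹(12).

Both pieces are strictly decreasing (slopes −6 and −3), so each is injective on its own interval.
The left piece maps (−∞, −2) onto (9, ∞); the right piece maps [−2, ∞) onto (−∞, 8].
The images leave a gap (9 has no preimage), so φ is not surjective, hence not bijective.
Because the two images are disjoint, no x < −2 has φ(x) = φ(−2), so we compute φ⁻¹(12): 12 lies in (9, ∞), so solve −6x − 3 = 12: x = (12 + 3)/(−6) = −5/2.

-5/2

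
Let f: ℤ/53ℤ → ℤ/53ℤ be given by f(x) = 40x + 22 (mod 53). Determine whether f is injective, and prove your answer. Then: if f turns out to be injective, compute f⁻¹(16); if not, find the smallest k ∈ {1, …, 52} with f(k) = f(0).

Recall: injectivity means: for all x_1, x_2 in the domain, f(x_1) = f(x_2) implies x_1 = x_2.
If f(x_1) = f(x_2), then 40x_1 ≡ 40x_2 (mod 53). Because gcd(40, 53) = 1, we may cancel 40 to get x_1 ≡ x_2 (mod 53).
So f is injective.
We now compute 40⁻¹ mod 53 explicitly. Euclid's algorithm: 53 = 1·40 + 13, 40 = 3·13 + 1; back-substituting gives 1 = 4·40 − 3·53, so 40⁻¹ ≡ 4 (mod 53).
Since f is injective, we find f⁻¹(16): we need 40x ≡ 16 − 22 ≡ 47 (mod 53). Using 40⁻¹ = 4: x ≡ 4·47 = 188 = 3·53 + 29, so x = 29.
Check: f(29) = 40·29 + 22 = 1182 = 22·53 + 16 ≡ 16 (mod 53).

29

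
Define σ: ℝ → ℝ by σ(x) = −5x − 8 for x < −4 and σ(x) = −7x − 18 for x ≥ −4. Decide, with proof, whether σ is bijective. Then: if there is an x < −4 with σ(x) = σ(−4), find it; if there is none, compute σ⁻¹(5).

-23/7

Both pieces are strictly decreasing (slopes −5 and −7), so each is injective on its own interval.
The left piece maps (−∞, −4) onto (12, ∞); the right piece maps [−4, ∞) onto (−∞, 10].
The images leave a gap (12 has no preimage), so σ is not surjective, hence not bijective.
Because the two images are disjoint, no x < −4 has σ(x) = σ(−4), so we compute σ⁻¹(5): 5 lies in (−∞, 10], so solve −7x − 18 = 5: x = (5 + 18)/(−7) = −23/7.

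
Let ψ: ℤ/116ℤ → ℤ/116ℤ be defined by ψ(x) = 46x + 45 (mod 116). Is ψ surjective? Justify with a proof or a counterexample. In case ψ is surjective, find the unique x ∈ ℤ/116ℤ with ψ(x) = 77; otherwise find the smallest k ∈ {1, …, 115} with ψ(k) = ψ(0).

By definition, ψ is surjective if every y in the codomain equals ψ(x) for some x in the domain.
Since gcd(46, 116) = 2, we have 46x ≡ 0 (mod 2) for all x, so ψ(x) ≡ 1 (mod 2).
But 0 ≢ 1 (mod 2), so 0 ∈ ℤ/116ℤ has no preimage. Hence ψ is not surjective.
Since ψ is not surjective, we find the least positive k with ψ(k) = ψ(0): this means 46k ≡ 0 (mod 116), i.e. 116 ∣ 46k. Since gcd(46, 116) = 2, dividing through by 2 this holds exactly when 58 ∣ 23k, and as gcd(23, 58) = 1, exactly when 58 ∣ k.
The smallest positive such k is 58.

58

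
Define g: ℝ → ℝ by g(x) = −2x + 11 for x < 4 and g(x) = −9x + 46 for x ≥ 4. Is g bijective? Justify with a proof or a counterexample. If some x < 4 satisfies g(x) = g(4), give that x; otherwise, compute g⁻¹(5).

Both pieces are strictly decreasing (slopes −2 and −9), so each is injective on its own interval.
The left piece maps (−∞, 4) onto (3, ∞); the right piece maps [4, ∞) onto (−∞, 10].
These images overlap. In particular g(4) = 10 (right piece), and solving −2x + 11 = 10 on the left piece gives x = 1/2 < 4.
So g(1/2) = g(4) with 1/2 ≠ 4, and g is not injective, hence not bijective. This x = 1/2 is the requested value below 4.

1/2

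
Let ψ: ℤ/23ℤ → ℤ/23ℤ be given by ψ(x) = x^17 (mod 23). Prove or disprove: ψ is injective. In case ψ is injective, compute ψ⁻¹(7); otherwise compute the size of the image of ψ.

Since 23 is prime, the nonzero elements of ℤ/23ℤ form a cyclic group of order 22.
As gcd(17, 22) = 1, raising to the 17th power is a bijection on this group: if u^17 ≡ v^17 then (uv^{−1})^17 = 1, and the only element of order dividing gcd(17, 22) = 1 is 1, so u = v.
With ψ(0) = 0 this makes ψ injective on all of ℤ/23ℤ, hence bijective (finite equal-size domain and codomain). In particular ψ is injective.
Since ψ is injective, we find the preimage of 7. The inverse of x ↦ x^17 on (ℤ/23ℤ)^× is x ↦ x^13, because 17·13 = 221 = 10·22 + 1 ≡ 1 (mod 22) and x^{22} = 1 for x ≠ 0 (Fermat). So ψ⁻¹(7) = 7^13 mod 23.
Repeated squaring mod 23: 7^1 ≡ 7, 7^2 ≡ 7² = 49 ≡ 3, 7^4 ≡ 3² = 9, 7^8 ≡ 9² = 81 ≡ 12. Since 13 = 8 + 4 + 1, 7^13 ≡ 12·9·7: 12·9 = 108 ≡ 16, then 16·7 = 112 ≡ 20. So 7^13 ≡ 20 (mod 23).
Hence ψ⁻¹(7) = 20.

20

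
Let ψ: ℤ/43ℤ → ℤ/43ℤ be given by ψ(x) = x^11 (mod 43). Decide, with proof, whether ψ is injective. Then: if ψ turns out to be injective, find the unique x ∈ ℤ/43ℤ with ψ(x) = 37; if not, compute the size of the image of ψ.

7

Since 43 is prime, the nonzero elements of ℤ/43ℤ form a cyclic group of order 42.
As gcd(11, 42) = 1, raising to the 11th power is a bijection on this group: if x_1^11 ≡ x_2^11 then (x_1x_2^{−1})^11 = 1, and the only element of order dividing gcd(11, 42) = 1 is 1, so x_1 = x_2.
With ψ(0) = 0 this makes ψ injective on all of ℤ/43ℤ, hence bijective (finite equal-size domain and codomain). In particular ψ is injective.
Since ψ is injective, we find the preimage of 37. The inverse of x ↦ x^11 on (ℤ/43ℤ)^× is x ↦ x^23, because 11·23 = 253 = 6·42 + 1 ≡ 1 (mod 42) and x^{42} = 1 for x ≠ 0 (Fermat). So ψ⁻¹(37) = 37^23 mod 43.
Repeated squaring mod 43: 37^1 ≡ 37, 37^2 ≡ 37² = 1369 ≡ 36, 37^4 ≡ 36² = 1296 ≡ 6, 37^8 ≡ 6² = 36, 37^16 ≡ 36² = 1296 ≡ 6. Since 23 = 16 + 4 + 2 + 1, 37^23 ≡ 6·6·36·37: 6·6 = 36, then 36·36 = 1296 ≡ 6, then 6·37 = 222 ≡ 7. So 37^23 ≡ 7 (mod 43).
Hence ψ⁻¹(37) = 7.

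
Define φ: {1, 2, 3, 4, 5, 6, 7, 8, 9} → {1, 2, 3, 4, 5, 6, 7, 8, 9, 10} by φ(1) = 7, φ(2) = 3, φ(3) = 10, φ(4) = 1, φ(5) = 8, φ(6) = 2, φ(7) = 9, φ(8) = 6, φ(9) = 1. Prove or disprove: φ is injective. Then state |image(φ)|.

φ(4) = 1 = φ(9) with 4 ≠ 9, so φ is not injective.
The image of φ is {1, 2, 3, 6, 7, 8, 9, 10}, which has 8 elements.

8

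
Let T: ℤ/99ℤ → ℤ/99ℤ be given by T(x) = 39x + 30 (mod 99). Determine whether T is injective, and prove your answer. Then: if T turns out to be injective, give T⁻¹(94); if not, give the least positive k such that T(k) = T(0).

By definition, T is injective if T(x_1) = T(x_2) implies x_1 = x_2.
We have gcd(39, 99) = 3 > 1. Taking x_1 = 0 and x_2 = 33: T(0) = 30 and T(33) = 39·33 + 30 = 1317 ≡ 30 (mod 99).
So T(0) = T(33) while 0 ≠ 33, hence T is not injective.
Since T is not injective, we find the least positive k with T(k) = T(0): this means 39k ≡ 0 (mod 99), i.e. 99 ∣ 39k. Since gcd(39, 99) = 3, dividing through by 3 this holds exactly when 33 ∣ 13k, and as gcd(13, 33) = 1, exactly when 33 ∣ k.
The smallest positive such k is 33.

33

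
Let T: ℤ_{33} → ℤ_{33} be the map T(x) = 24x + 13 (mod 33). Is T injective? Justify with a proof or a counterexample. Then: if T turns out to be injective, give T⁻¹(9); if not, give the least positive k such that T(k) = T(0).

We have gcd(24, 33) = 3 > 1. Taking u = 0 and v = 11: T(0) = 13 and T(11) = 24·11 + 13 = 277 ≡ 13 (mod 33).
So T(0) = T(11) while 0 ≠ 11, so T is not injective.
Since T is not injective, we find the least positive k with T(k) = T(0): this means 24k ≡ 0 (mod 33), i.e. 33 ∣ 24k. Since gcd(24, 33) = 3, dividing through by 3 this holds exactly when 11 ∣ 8k, and as gcd(8, 11) = 1, exactly when 11 ∣ k.
The smallest positive such k is 11.

11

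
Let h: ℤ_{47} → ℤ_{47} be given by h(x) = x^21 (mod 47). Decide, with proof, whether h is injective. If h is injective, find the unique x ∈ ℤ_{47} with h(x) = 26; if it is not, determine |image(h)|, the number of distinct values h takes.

Since 47 is prime, the nonzero elements of ℤ_{47} form a cyclic group of order 46.
As gcd(21, 46) = 1, raising to the 21st power is a bijection on this group: if x_1^21 ≡ x_2^21 then (x_1x_2^{−1})^21 = 1, and the only element of order dividing gcd(21, 46) = 1 is 1, so x_1 = x_2.
With h(0) = 0 this makes h injective on all of ℤ_{47}, hence bijective (finite equal-size domain and codomain). In particular h is injective.
Since h is injective, we find the preimage of 26. The inverse of x ↦ x^21 on (ℤ_{47})^× is x ↦ x^11, because 21·11 = 231 = 5·46 + 1 ≡ 1 (mod 46) and x^{46} = 1 for x ≠ 0 (Fermat). So h⁻¹(26) = 26^11 mod 47.
Repeated squaring mod 47: 26^1 ≡ 26, 26^2 ≡ 26² = 676 ≡ 18, 26^4 ≡ 18² = 324 ≡ 42, 26^8 ≡ 42² = 1764 ≡ 25. Since 11 = 8 + 2 + 1, 26^11 ≡ 25·18·26: 25·18 = 450 ≡ 27, then 27·26 = 702 ≡ 44. So 26^11 ≡ 44 (mod 47).
Hence h⁻¹(26) = 44.

44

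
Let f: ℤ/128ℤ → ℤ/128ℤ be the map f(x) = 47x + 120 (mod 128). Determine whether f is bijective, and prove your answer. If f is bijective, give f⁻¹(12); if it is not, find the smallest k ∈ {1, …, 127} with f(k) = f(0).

44

Recall that f is injective if f(a) = f(b) implies a = b.
If f(a) = f(b), then 47a ≡ 47b (mod 128). Because gcd(47, 128) = 1, we may cancel 47 to get a ≡ b (mod 128).
We now compute 47⁻¹ mod 128 explicitly. Euclid's algorithm: 128 = 2·47 + 34, 47 = 1·34 + 13, 34 = 2·13 + 8, 13 = 1·8 + 5, 8 = 1·5 + 3, 5 = 1·3 + 2, 3 = 1·2 + 1; back-substituting gives 1 = 79·47 − 29·128, so 47⁻¹ ≡ 79 (mod 128).
Then y ↦ 79(y − 120) is a two-sided inverse to f, so every y ∈ ℤ/128ℤ has a preimage.
So f is bijective.
Since f is bijective, we compute f⁻¹(12): solve 47x + 120 ≡ 12 (mod 128), i.e. 47x ≡ 20 (mod 128).
Multiplying by 47⁻¹ = 79 gives x ≡ 79·20 = 1580 = 12·128 + 44 ≡ 44 (mod 128).
Check: f(44) = 47·44 + 120 = 2188 = 17·128 + 12 ≡ 12 (mod 128).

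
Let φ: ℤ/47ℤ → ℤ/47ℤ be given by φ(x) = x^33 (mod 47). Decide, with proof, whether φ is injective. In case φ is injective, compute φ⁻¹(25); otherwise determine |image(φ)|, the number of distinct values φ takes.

27

Since 47 is prime, the nonzero elements of ℤ/47ℤ form a cyclic group of order 46.
As gcd(33, 46) = 1, raising to the 33rd power is a bijection on this group: if u^33 ≡ v^33 then (uv^{−1})^33 = 1, and the only element of order dividing gcd(33, 46) = 1 is 1, so u = v.
With φ(0) = 0 this makes φ injective on all of ℤ/47ℤ, hence bijective (finite equal-size domain and codomain). In particular φ is injective.
Since φ is injective, we find the preimage of 25. The inverse of x ↦ x^33 on (ℤ/47ℤ)^× is x ↦ x^7, because 33·7 = 231 = 5·46 + 1 ≡ 1 (mod 46) and x^{46} = 1 for x ≠ 0 (Fermat). So φ⁻¹(25) = 25^7 mod 47.
Repeated squaring mod 47: 25^1 ≡ 25, 25^2 ≡ 25² = 625 ≡ 14, 25^4 ≡ 14² = 196 ≡ 8. Since 7 = 4 + 2 + 1, 25^7 ≡ 8·14·25: 8·14 = 112 ≡ 18, then 18·25 = 450 ≡ 27. So 25^7 ≡ 27 (mod 47).
Hence φ⁻¹(25) = 27.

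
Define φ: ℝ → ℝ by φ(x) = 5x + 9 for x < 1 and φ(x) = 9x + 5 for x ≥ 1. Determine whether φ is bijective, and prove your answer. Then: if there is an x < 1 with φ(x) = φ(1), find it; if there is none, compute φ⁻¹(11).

2/5

Both pieces are strictly increasing (slopes 5 and 9), so each is injective on its own interval.
The left piece maps (−∞, 1) onto (−∞, 14); the right piece maps [1, ∞) onto [14, ∞).
Since 14 = 14, the images partition ℝ: φ is injective and surjective, hence bijective.
Because the two images are disjoint, no x < 1 has φ(x) = φ(1), so we compute φ⁻¹(11): 11 lies in (−∞, 14), so solve 5x + 9 = 11: x = (11 − 9)/5 = 2/5.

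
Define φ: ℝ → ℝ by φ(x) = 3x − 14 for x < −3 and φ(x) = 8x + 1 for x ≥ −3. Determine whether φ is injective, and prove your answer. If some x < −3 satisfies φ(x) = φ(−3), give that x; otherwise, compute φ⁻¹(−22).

-23/8

Both pieces are strictly increasing (slopes 3 and 8), so each is injective on its own interval.
The left piece maps (−∞, −3) onto (−∞, −23); the right piece maps [−3, ∞) onto [−23, ∞).
These images are disjoint, so no value is attained by both pieces. So φ is injective.
Because the two images are disjoint, no x < −3 has φ(x) = φ(−3), so we compute φ⁻¹(−22): −22 lies in [−23, ∞), so solve 8x + 1 = −22: x = (−22 − 1)/8 = −23/8.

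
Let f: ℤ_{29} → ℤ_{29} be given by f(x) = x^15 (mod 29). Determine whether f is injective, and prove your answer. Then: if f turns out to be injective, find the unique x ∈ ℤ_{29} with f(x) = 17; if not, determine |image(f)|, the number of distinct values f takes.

12

Since 29 is prime, the nonzero elements of ℤ_{29} form a cyclic group of order 28.
As gcd(15, 28) = 1, raising to the 15th power is a bijection on this group: if s^15 ≡ t^15 then (st^{−1})^15 = 1, and the only element of order dividing gcd(15, 28) = 1 is 1, so s = t.
With f(0) = 0 this makes f injective on all of ℤ_{29}, hence bijective (finite equal-size domain and codomain). In particular f is injective.
Since f is injective, we find the preimage of 17. The inverse of x ↦ x^15 on (ℤ_{29})^× is x ↦ x^15, because 15·15 = 225 = 8·28 + 1 ≡ 1 (mod 28) and x^{28} = 1 for x ≠ 0 (Fermat). So f⁻¹(17) = 17^15 mod 29.
Repeated squaring mod 29: 17^1 ≡ 17, 17^2 ≡ 17² = 289 ≡ 28, 17^4 ≡ 28² = 784 ≡ 1, 17^8 ≡ 1² = 1. Since 15 = 8 + 4 + 2 + 1, 17^15 ≡ 1·1·28·17: 1·1 = 1, then 1·28 = 28, then 28·17 = 476 ≡ 12. So 17^15 ≡ 12 (mod 29).
Hence f⁻¹(17) = 12.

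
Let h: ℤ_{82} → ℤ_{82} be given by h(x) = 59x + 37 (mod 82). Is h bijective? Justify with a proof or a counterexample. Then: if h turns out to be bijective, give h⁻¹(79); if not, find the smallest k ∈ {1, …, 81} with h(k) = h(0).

16

If h(s) = h(t), then 59s ≡ 59t (mod 82). Because gcd(59, 82) = 1, we may cancel 59 to get s ≡ t (mod 82).
We now compute 59⁻¹ mod 82 explicitly. Euclid's algorithm: 82 = 1·59 + 23, 59 = 2·23 + 13, 23 = 1·13 + 10, 13 = 1·10 + 3, 10 = 3·3 + 1; back-substituting gives 1 = 57·59 − 41·82, so 59⁻¹ ≡ 57 (mod 82).
Then y ↦ 57(y − 37) is a two-sided inverse to h, so every y ∈ ℤ_{82} has a preimage.
Hence h is bijective.
Since h is bijective, we compute h⁻¹(79): solve 59x + 37 ≡ 79 (mod 82), i.e. 59x ≡ 42 (mod 82).
Multiplying by 59⁻¹ = 57 gives x ≡ 57·42 = 2394 = 29·82 + 16 ≡ 16 (mod 82).
Check: h(16) = 59·16 + 37 = 981 = 11·82 + 79 ≡ 79 (mod 82).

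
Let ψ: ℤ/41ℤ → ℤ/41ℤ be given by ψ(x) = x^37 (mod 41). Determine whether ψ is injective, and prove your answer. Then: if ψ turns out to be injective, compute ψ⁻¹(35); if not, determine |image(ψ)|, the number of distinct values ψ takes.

17

Since 41 is prime, the nonzero elements of ℤ/41ℤ form a cyclic group of order 40.
As gcd(37, 40) = 1, raising to the 37th power is a bijection on this group: if u^37 ≡ v^37 then (uv^{−1})^37 = 1, and the only element of order dividing gcd(37, 40) = 1 is 1, so u = v.
With ψ(0) = 0 this makes ψ injective on all of ℤ/41ℤ, hence bijective (finite equal-size domain and codomain). In particular ψ is injective.
Since ψ is injective, we find the preimage of 35. The inverse of x ↦ x^37 on (ℤ/41ℤ)^× is x ↦ x^13, because 37·13 = 481 = 12·40 + 1 ≡ 1 (mod 40) and x^{40} = 1 for x ≠ 0 (Fermat). So ψ⁻¹(35) = 35^13 mod 41.
Repeated squaring mod 41: 35^1 ≡ 35, 35^2 ≡ 35² = 1225 ≡ 36, 35^4 ≡ 36² = 1296 ≡ 25, 35^8 ≡ 25² = 625 ≡ 10. Since 13 = 8 + 4 + 1, 35^13 ≡ 10·25·35: 10·25 = 250 ≡ 4, then 4·35 = 140 ≡ 17. So 35^13 ≡ 17 (mod 41).
Hence ψ⁻¹(35) = 17.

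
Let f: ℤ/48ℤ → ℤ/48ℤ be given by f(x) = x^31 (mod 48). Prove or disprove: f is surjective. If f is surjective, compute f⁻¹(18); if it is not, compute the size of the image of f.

f(0) = 0^31 = 0.
f(6): Repeated squaring mod 48: 6^1 ≡ 6, 6^2 ≡ 6² = 36, 6^4 ≡ 36² = 1296 ≡ 0, 6^8 ≡ 0² = 0, 6^16 ≡ 0² = 0. Since 31 = 16 + 8 + 4 + 2 + 1, 6^31 ≡ 0·0·0·36·6: 0·0 = 0, then 0·0 = 0, then 0·36 = 0, then 0·6 = 0. So 6^31 ≡ 0 (mod 48).
So f(0) = f(6) = 0 while 0 ≠ 6, hence f is not injective.
A non-injective map from the 48-element set ℤ/48ℤ to itself takes at most 47 distinct values, so it cannot be surjective. Hence f is not surjective.
Since f is not surjective, we determine |image(f)|. Computing x^31 mod 48 for each x (by repeated squaring, reducing mod 48 at every step), the values f(0), f(1), …, f(47) are: 0, 1, 32, 27, 16, 29, 0, 7, 32, 9, 16, 35, 0, 37, 32, 15, 16, 17, 0, 43, 32, 45, 16, 23, 0, 25, 32, 3, 16, 5, 0, 31, 32, 33, 16, 11, 0, 13, 32, 39, 16, 41, 0, 19, 32, 21, 16, 47.
The distinct values are {0, 1, 3, 5, 7, 9, 11, 13, 15, 16, 17, 19, 21, 23, 25, 27, 29, 31, 32, 33, 35, 37, 39, 41, 43, 45, 47}; there are 27 of them.

27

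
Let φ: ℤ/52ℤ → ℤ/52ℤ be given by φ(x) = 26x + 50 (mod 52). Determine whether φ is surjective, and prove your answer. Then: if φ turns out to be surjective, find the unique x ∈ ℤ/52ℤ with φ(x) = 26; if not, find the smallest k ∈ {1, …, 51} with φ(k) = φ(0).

2

Since gcd(26, 52) = 26, we have 26x ≡ 0 (mod 26) for all x, so φ(x) ≡ 24 (mod 26).
But 0 ≢ 24 (mod 26), so 0 ∈ ℤ/52ℤ has no preimage. Hence φ is not surjective.
Since φ is not surjective, we find the least positive k with φ(k) = φ(0): this means 26k ≡ 0 (mod 52), i.e. 52 ∣ 26k. Since gcd(26, 52) = 26, dividing through by 26 this holds exactly when 2 ∣ k.
The smallest positive such k is 2.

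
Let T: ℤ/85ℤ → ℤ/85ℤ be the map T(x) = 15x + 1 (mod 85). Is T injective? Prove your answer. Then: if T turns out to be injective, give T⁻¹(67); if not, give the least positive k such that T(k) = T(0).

17

We have gcd(15, 85) = 5 > 1. Taking s = 0 and t = 17: T(0) = 1 and T(17) = 15·17 + 1 = 256 ≡ 1 (mod 85).
So T(0) = T(17) while 0 ≠ 17, hence T is not injective.
Since T is not injective, we find the least positive k with T(k) = T(0): this means 15k ≡ 0 (mod 85), i.e. 85 ∣ 15k. Since gcd(15, 85) = 5, dividing through by 5 this holds exactly when 17 ∣ 3k, and as gcd(3, 17) = 1, exactly when 17 ∣ k.
The smallest positive such k is 17.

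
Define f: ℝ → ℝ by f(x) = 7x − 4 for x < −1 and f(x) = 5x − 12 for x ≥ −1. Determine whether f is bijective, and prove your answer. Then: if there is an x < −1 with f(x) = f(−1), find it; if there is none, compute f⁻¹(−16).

Both pieces are strictly increasing (slopes 7 and 5), so each is injective on its own interval.
The left piece maps (−∞, −1) onto (−∞, −11); the right piece maps [−1, ∞) onto [−17, ∞).
These images overlap. In particular f(−1) = −17 (right piece), and solving 7x − 4 = −17 on the left piece gives x = −13/7 < −1.
So f(−13/7) = f(−1) with −13/7 ≠ −1, and f is not injective, hence not bijective. This x = −13/7 is the requested value below −1.

-13/7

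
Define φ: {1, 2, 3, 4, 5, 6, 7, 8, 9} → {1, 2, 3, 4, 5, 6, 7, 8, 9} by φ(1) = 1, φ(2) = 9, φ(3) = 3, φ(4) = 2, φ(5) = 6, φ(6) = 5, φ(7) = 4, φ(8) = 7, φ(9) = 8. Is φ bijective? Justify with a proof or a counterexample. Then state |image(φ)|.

The values 1, 9, 3, 2, 6, 5, 4, 7, 8 are a permutation of {1, 2, 3, 4, 5, 6, 7, 8, 9}: each element appears exactly once.
So φ is injective and surjective, hence bijective.
The image of φ is {1, 2, 3, 4, 5, 6, 7, 8, 9}, which has 9 elements.

9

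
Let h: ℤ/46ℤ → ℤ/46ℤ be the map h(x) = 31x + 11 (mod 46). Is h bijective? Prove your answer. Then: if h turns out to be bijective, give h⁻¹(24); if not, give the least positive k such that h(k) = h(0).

39

Suppose h(x_1) = h(x_2) in ℤ/46ℤ. Then 31x_1 + 11 ≡ 31x_2 + 11 (mod 46), hence 31(x_1 − x_2) ≡ 0 (mod 46).
Since gcd(31, 46) = 1, 31 is invertible modulo 46, therefore x_1 − x_2 ≡ 0 (mod 46), i.e. x_1 = x_2.
We now compute 31⁻¹ mod 46 explicitly. Euclid's algorithm: 46 = 1·31 + 15, 31 = 2·15 + 1; back-substituting gives 1 = 3·31 − 2·46, so 31⁻¹ ≡ 3 (mod 46).
Then y ↦ 3(y − 11) is a two-sided inverse to h, so every y ∈ ℤ/46ℤ has a preimage.
So h is bijective.
Since h is bijective, we find h⁻¹(24): we need 31x ≡ 24 − 11 ≡ 13 (mod 46). Using 31⁻¹ = 3: x ≡ 3·13 = 39, so x = 39.
Check: h(39) = 31·39 + 11 = 1220 = 26·46 + 24 ≡ 24 (mod 46).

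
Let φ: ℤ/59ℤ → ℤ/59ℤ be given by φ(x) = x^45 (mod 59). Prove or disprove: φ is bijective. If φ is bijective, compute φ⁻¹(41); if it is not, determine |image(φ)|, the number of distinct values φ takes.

45

Since 59 is prime, the nonzero elements of ℤ/59ℤ form a cyclic group of order 58.
As gcd(45, 58) = 1, raising to the 45th power is a bijection on this group: if a^45 ≡ b^45 then (ab^{−1})^45 = 1, and the only element of order dividing gcd(45, 58) = 1 is 1, so a = b.
With φ(0) = 0 this makes φ injective on all of ℤ/59ℤ, hence bijective (finite equal-size domain and codomain). In particular φ is bijective.
Since φ is bijective, we find the preimage of 41. The inverse of x ↦ x^45 on (ℤ/59ℤ)^× is x ↦ x^49, because 45·49 = 2205 = 38·58 + 1 ≡ 1 (mod 58) and x^{58} = 1 for x ≠ 0 (Fermat). So φ⁻¹(41) = 41^49 mod 59.
Repeated squaring mod 59: 41^1 ≡ 41, 41^2 ≡ 41² = 1681 ≡ 29, 41^4 ≡ 29² = 841 ≡ 15, 41^8 ≡ 15² = 225 ≡ 48, 41^16 ≡ 48² = 2304 ≡ 3, 41^32 ≡ 3² = 9. Since 49 = 32 + 16 + 1, 41^49 ≡ 9·3·41: 9·3 = 27, then 27·41 = 1107 ≡ 45. So 41^49 ≡ 45 (mod 59).
Hence φ⁻¹(41) = 45.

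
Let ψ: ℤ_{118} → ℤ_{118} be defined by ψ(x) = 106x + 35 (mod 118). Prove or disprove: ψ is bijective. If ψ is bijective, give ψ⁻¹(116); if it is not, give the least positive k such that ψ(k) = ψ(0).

We have gcd(106, 118) = 2 > 1. Taking a = 0 and b = 59: ψ(0) = 35 and ψ(59) = 106·59 + 35 = 6289 ≡ 35 (mod 118).
So ψ(0) = ψ(59) while 0 ≠ 59, thus ψ is not injective, hence not bijective.
Since ψ is not bijective, we find the least positive k with ψ(k) = ψ(0): this means 106k ≡ 0 (mod 118), i.e. 118 ∣ 106k. Since gcd(106, 118) = 2, dividing through by 2 this holds exactly when 59 ∣ 53k, and as gcd(53, 59) = 1, exactly when 59 ∣ k.
The smallest positive such k is 59.

59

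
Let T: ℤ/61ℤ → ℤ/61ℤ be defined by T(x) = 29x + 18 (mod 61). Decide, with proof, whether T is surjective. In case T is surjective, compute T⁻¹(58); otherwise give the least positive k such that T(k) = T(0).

Since gcd(29, 61) = 1, 29 is invertible modulo 61. Euclid's algorithm: 61 = 2·29 + 3, 29 = 9·3 + 2, 3 = 1·2 + 1; back-substituting gives 1 = 40·29 − 19·61, so 29⁻¹ ≡ 40 (mod 61).
Then y ↦ 40(y − 18) is a two-sided inverse to T, so every y ∈ ℤ/61ℤ has a preimage.
Hence T is surjective.
Since T is surjective, we compute T⁻¹(58): solve 29x + 18 ≡ 58 (mod 61), i.e. 29x ≡ 40 (mod 61).
Multiplying by 29⁻¹ = 40 gives x ≡ 40·40 = 1600 = 26·61 + 14 ≡ 14 (mod 61).
Check: T(14) = 29·14 + 18 = 424 = 6·61 + 58 ≡ 58 (mod 61).

14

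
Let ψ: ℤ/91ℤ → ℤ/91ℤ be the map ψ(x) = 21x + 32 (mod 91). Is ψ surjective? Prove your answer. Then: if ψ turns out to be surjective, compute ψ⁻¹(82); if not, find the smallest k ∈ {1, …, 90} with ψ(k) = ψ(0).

Since gcd(21, 91) = 7, we have 21x ≡ 0 (mod 7) for all x, so ψ(x) ≡ 4 (mod 7).
But 0 ≢ 4 (mod 7), so 0 ∈ ℤ/91ℤ has no preimage. Therefore ψ is not surjective.
Since ψ is not surjective, we find the least positive k with ψ(k) = ψ(0): this means 21k ≡ 0 (mod 91), i.e. 91 ∣ 21k. Since gcd(21, 91) = 7, dividing through by 7 this holds exactly when 13 ∣ 3k, and as gcd(3, 13) = 1, exactly when 13 ∣ k.
The smallest positive such k is 13.

13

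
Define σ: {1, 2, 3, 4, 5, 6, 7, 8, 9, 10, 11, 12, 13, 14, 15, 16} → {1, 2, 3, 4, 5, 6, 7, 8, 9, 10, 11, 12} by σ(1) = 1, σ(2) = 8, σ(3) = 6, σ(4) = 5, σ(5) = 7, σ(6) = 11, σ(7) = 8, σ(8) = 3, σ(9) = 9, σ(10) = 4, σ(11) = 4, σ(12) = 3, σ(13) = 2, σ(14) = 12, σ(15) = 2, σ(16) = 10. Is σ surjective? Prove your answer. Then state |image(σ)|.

Every element of the codomain has a preimage: 1 = σ(1), 2 = σ(13), 3 = σ(8), 4 = σ(10), 5 = σ(4), 6 = σ(3), 7 = σ(5), 8 = σ(2), 9 = σ(9), 10 = σ(16), 11 = σ(6), 12 = σ(14).
Hence σ is surjective.
The image of σ is {1, 2, 3, 4, 5, 6, 7, 8, 9, 10, 11, 12}, which has 12 elements.

12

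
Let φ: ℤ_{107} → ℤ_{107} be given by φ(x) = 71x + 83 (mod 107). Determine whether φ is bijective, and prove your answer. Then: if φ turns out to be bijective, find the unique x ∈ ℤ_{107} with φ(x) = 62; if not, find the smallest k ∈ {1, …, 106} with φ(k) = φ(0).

63

By definition, φ is injective when φ(u) = φ(v) forces u = v.
If φ(u) = φ(v), then 71u ≡ 71v (mod 107). Because gcd(71, 107) = 1, we may cancel 71 to get u ≡ v (mod 107).
We now compute 71⁻¹ mod 107 explicitly. Euclid's algorithm: 107 = 1·71 + 36, 71 = 1·36 + 35, 36 = 1·35 + 1; back-substituting gives 1 = 104·71 − 69·107, so 71⁻¹ ≡ 104 (mod 107).
For any y ∈ ℤ_{107}, x = 104(y − 83) mod 107 satisfies φ(x) = 71·104(y − 83) + 83 ≡ y (since 71·104 ≡ 1 mod 107). So every y has a preimage.
Thus φ is bijective.
Since φ is bijective, we find φ⁻¹(62): we need 71x ≡ 62 − 83 ≡ 86 (mod 107). Using 71⁻¹ = 104: x ≡ 104·86 = 8944 = 83·107 + 63, so x = 63.
Check: φ(63) = 71·63 + 83 = 4556 = 42·107 + 62 ≡ 62 (mod 107).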